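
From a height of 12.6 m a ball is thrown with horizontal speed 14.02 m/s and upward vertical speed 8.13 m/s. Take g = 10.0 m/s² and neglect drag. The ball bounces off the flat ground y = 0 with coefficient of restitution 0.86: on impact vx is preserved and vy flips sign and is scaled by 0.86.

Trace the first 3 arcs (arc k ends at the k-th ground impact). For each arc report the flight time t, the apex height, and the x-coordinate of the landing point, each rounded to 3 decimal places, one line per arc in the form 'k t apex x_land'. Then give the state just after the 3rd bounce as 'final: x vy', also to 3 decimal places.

Arc 1: start y=12.600, vy=8.130 → t=2.597, apex=15.905, x_land=36.403, impact vy=-17.835
  bounce: vy ← 0.86·17.835 = 15.338
Arc 2: start y=0.000, vy=15.338 → t=3.068, apex=11.763, x_land=79.412, impact vy=-15.338
  bounce: vy ← 0.86·15.338 = 13.191
Arc 3: start y=0.000, vy=13.191 → t=2.638, apex=8.700, x_land=116.399, impact vy=-13.191
  bounce: vy ← 0.86·13.191 = 11.344

1 2.597 15.905 36.403
2 3.068 11.763 79.412
3 2.638 8.700 116.399
final: 116.399 11.344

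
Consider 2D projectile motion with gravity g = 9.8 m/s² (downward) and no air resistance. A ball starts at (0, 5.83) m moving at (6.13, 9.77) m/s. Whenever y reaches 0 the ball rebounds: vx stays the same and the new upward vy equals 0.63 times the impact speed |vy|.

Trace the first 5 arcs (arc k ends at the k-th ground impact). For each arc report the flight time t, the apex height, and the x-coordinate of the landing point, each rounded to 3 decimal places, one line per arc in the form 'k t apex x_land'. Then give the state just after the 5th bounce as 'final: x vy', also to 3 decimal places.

1 2.475 10.700 15.170
2 1.862 4.247 26.583
3 1.173 1.686 33.774
4 0.739 0.669 38.304
5 0.466 0.266 41.158
final: 41.158 1.437

Arc 1: start y=5.830, vy=9.770 → t=2.475, apex=10.700, x_land=15.170, impact vy=-14.482
  bounce: vy ← 0.63·14.482 = 9.123
Arc 2: start y=0.000, vy=9.123 → t=1.862, apex=4.247, x_land=26.583, impact vy=-9.123
  bounce: vy ← 0.63·9.123 = 5.748
Arc 3: start y=0.000, vy=5.748 → t=1.173, apex=1.686, x_land=33.774, impact vy=-5.748
  bounce: vy ← 0.63·5.748 = 3.621
Arc 4: start y=0.000, vy=3.621 → t=0.739, apex=0.669, x_land=38.304, impact vy=-3.621
  bounce: vy ← 0.63·3.621 = 2.281
Arc 5: start y=0.000, vy=2.281 → t=0.466, apex=0.266, x_land=41.158, impact vy=-2.281
  bounce: vy ← 0.63·2.281 = 1.437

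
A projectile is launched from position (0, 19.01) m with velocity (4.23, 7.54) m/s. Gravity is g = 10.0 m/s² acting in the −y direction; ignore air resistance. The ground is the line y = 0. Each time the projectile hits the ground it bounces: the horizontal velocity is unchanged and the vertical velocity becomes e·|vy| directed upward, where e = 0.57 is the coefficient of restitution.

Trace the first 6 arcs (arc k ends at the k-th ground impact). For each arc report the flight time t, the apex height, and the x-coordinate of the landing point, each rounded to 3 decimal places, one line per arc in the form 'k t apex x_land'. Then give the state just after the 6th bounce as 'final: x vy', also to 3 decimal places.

1 2.845 21.853 12.033
2 2.383 7.100 22.114
3 1.358 2.307 27.860
4 0.774 0.749 31.135
5 0.441 0.244 33.002
6 0.252 0.079 34.067
final: 34.067 0.717

Arc 1: start y=19.010, vy=7.540 → t=2.845, apex=21.853, x_land=12.033, impact vy=-20.906
  bounce: vy ← 0.57·20.906 = 11.916
Arc 2: start y=0.000, vy=11.916 → t=2.383, apex=7.100, x_land=22.114, impact vy=-11.916
  bounce: vy ← 0.57·11.916 = 6.792
Arc 3: start y=0.000, vy=6.792 → t=1.358, apex=2.307, x_land=27.860, impact vy=-6.792
  bounce: vy ← 0.57·6.792 = 3.872
Arc 4: start y=0.000, vy=3.872 → t=0.774, apex=0.749, x_land=31.135, impact vy=-3.872
  bounce: vy ← 0.57·3.872 = 2.207
Arc 5: start y=0.000, vy=2.207 → t=0.441, apex=0.244, x_land=33.002, impact vy=-2.207
  bounce: vy ← 0.57·2.207 = 1.258
Arc 6: start y=0.000, vy=1.258 → t=0.252, apex=0.079, x_land=34.067, impact vy=-1.258
  bounce: vy ← 0.57·1.258 = 0.717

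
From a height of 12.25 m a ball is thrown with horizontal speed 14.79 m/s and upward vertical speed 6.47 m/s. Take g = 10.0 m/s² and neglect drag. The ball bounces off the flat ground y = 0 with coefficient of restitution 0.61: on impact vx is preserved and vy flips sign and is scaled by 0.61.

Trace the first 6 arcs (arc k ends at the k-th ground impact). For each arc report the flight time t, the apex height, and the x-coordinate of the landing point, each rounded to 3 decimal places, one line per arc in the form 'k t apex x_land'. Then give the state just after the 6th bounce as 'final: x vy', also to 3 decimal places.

Arc 1: start y=12.250, vy=6.470 → t=2.341, apex=14.343, x_land=34.619, impact vy=-16.937
  bounce: vy ← 0.61·16.937 = 10.332
Arc 2: start y=0.000, vy=10.332 → t=2.066, apex=5.337, x_land=65.180, impact vy=-10.332
  bounce: vy ← 0.61·10.332 = 6.302
Arc 3: start y=0.000, vy=6.302 → t=1.260, apex=1.986, x_land=83.822, impact vy=-6.302
  bounce: vy ← 0.61·6.302 = 3.844
Arc 4: start y=0.000, vy=3.844 → t=0.769, apex=0.739, x_land=95.193, impact vy=-3.844
  bounce: vy ← 0.61·3.844 = 2.345
Arc 5: start y=0.000, vy=2.345 → t=0.469, apex=0.275, x_land=102.130, impact vy=-2.345
  bounce: vy ← 0.61·2.345 = 1.430
Arc 6: start y=0.000, vy=1.430 → t=0.286, apex=0.102, x_land=106.361, impact vy=-1.430
  bounce: vy ← 0.61·1.430 = 0.873

1 2.341 14.343 34.619
2 2.066 5.337 65.180
3 1.260 1.986 83.822
4 0.769 0.739 95.193
5 0.469 0.275 102.130
6 0.286 0.102 106.361
final: 106.361 0.873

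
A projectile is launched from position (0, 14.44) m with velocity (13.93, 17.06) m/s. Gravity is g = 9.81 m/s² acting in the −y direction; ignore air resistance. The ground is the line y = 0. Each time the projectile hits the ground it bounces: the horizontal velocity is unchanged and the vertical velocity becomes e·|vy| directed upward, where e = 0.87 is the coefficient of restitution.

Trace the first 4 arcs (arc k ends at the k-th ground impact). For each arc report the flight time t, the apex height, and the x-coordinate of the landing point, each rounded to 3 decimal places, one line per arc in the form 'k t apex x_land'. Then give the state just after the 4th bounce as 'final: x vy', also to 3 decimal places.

1 4.182 29.274 58.256
2 4.251 22.158 117.469
3 3.698 16.771 168.985
4 3.217 12.694 213.804
final: 213.804 13.730

Arc 1: start y=14.440, vy=17.060 → t=4.182, apex=29.274, x_land=58.256, impact vy=-23.966
  bounce: vy ← 0.87·23.966 = 20.850
Arc 2: start y=0.000, vy=20.850 → t=4.251, apex=22.158, x_land=117.469, impact vy=-20.850
  bounce: vy ← 0.87·20.850 = 18.140
Arc 3: start y=0.000, vy=18.140 → t=3.698, apex=16.771, x_land=168.985, impact vy=-18.140
  bounce: vy ← 0.87·18.140 = 15.782
Arc 4: start y=0.000, vy=15.782 → t=3.217, apex=12.694, x_land=213.804, impact vy=-15.782
  bounce: vy ← 0.87·15.782 = 13.730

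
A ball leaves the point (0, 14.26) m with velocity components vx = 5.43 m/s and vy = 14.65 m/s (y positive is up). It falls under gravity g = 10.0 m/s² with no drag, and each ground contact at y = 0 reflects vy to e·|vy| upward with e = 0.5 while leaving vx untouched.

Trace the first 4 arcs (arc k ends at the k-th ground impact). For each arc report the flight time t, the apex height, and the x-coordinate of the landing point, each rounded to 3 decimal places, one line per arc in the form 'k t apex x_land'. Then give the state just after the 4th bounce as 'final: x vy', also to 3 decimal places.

Arc 1: start y=14.260, vy=14.650 → t=3.701, apex=24.991, x_land=20.095, impact vy=-22.357
  bounce: vy ← 0.5·22.357 = 11.178
Arc 2: start y=0.000, vy=11.178 → t=2.236, apex=6.248, x_land=32.234, impact vy=-11.178
  bounce: vy ← 0.5·11.178 = 5.589
Arc 3: start y=0.000, vy=5.589 → t=1.118, apex=1.562, x_land=38.304, impact vy=-5.589
  bounce: vy ← 0.5·5.589 = 2.795
Arc 4: start y=0.000, vy=2.795 → t=0.559, apex=0.390, x_land=41.339, impact vy=-2.795
  bounce: vy ← 0.5·2.795 = 1.397

1 3.701 24.991 20.095
2 2.236 6.248 32.234
3 1.118 1.562 38.304
4 0.559 0.390 41.339
final: 41.339 1.397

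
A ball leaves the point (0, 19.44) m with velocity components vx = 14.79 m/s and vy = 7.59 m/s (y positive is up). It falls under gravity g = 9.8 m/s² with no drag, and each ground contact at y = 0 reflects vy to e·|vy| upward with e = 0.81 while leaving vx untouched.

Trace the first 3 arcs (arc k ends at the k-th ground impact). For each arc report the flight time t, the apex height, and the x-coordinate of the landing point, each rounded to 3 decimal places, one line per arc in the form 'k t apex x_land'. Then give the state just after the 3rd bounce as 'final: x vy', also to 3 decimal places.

Arc 1: start y=19.440, vy=7.590 → t=2.912, apex=22.379, x_land=43.062, impact vy=-20.944
  bounce: vy ← 0.81·20.944 = 16.964
Arc 2: start y=0.000, vy=16.964 → t=3.462, apex=14.683, x_land=94.267, impact vy=-16.964
  bounce: vy ← 0.81·16.964 = 13.741
Arc 3: start y=0.000, vy=13.741 → t=2.804, apex=9.634, x_land=135.742, impact vy=-13.741
  bounce: vy ← 0.81·13.741 = 11.130

1 2.912 22.379 43.062
2 3.462 14.683 94.267
3 2.804 9.634 135.742
final: 135.742 11.130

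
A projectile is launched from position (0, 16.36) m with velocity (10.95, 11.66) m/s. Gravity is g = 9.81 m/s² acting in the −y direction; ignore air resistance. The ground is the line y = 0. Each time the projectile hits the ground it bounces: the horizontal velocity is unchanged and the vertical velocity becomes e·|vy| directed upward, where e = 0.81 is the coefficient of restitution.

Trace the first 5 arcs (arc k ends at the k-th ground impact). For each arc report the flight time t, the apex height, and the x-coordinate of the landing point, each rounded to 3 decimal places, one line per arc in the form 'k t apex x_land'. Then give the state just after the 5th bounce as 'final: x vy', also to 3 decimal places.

Arc 1: start y=16.360, vy=11.660 → t=3.368, apex=23.289, x_land=36.875, impact vy=-21.376
  bounce: vy ← 0.81·21.376 = 17.315
Arc 2: start y=0.000, vy=17.315 → t=3.530, apex=15.280, x_land=75.529, impact vy=-17.315
  bounce: vy ← 0.81·17.315 = 14.025
Arc 3: start y=0.000, vy=14.025 → t=2.859, apex=10.025, x_land=106.838, impact vy=-14.025
  bounce: vy ← 0.81·14.025 = 11.360
Arc 4: start y=0.000, vy=11.360 → t=2.316, apex=6.578, x_land=132.199, impact vy=-11.360
  bounce: vy ← 0.81·11.360 = 9.202
Arc 5: start y=0.000, vy=9.202 → t=1.876, apex=4.316, x_land=152.741, impact vy=-9.202
  bounce: vy ← 0.81·9.202 = 7.453

1 3.368 23.289 36.875
2 3.530 15.280 75.529
3 2.859 10.025 106.838
4 2.316 6.578 132.199
5 1.876 4.316 152.741
final: 152.741 7.453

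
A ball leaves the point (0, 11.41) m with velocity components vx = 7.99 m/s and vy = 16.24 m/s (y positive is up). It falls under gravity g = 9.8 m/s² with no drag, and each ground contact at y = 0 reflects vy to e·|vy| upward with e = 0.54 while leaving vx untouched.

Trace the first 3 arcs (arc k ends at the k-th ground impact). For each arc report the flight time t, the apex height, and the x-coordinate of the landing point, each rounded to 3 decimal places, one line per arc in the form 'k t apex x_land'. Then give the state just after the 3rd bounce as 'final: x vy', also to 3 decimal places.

1 3.910 24.866 31.240
2 2.433 7.251 50.679
3 1.314 2.114 61.176
final: 61.176 3.476

Arc 1: start y=11.410, vy=16.240 → t=3.910, apex=24.866, x_land=31.240, impact vy=-22.077
  bounce: vy ← 0.54·22.077 = 11.921
Arc 2: start y=0.000, vy=11.921 → t=2.433, apex=7.251, x_land=50.679, impact vy=-11.921
  bounce: vy ← 0.54·11.921 = 6.438
Arc 3: start y=0.000, vy=6.438 → t=1.314, apex=2.114, x_land=61.176, impact vy=-6.438
  bounce: vy ← 0.54·6.438 = 3.476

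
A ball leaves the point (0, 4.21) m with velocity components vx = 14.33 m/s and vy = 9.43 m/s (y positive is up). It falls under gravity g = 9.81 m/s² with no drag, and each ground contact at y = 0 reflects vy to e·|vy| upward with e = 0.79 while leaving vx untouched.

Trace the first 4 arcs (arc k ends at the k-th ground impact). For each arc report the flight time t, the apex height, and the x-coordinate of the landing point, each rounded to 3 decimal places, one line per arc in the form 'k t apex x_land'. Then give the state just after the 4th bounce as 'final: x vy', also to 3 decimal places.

Arc 1: start y=4.210, vy=9.430 → t=2.296, apex=8.742, x_land=32.906, impact vy=-13.097
  bounce: vy ← 0.79·13.097 = 10.346
Arc 2: start y=0.000, vy=10.346 → t=2.109, apex=5.456, x_land=63.133, impact vy=-10.346
  bounce: vy ← 0.79·10.346 = 8.174
Arc 3: start y=0.000, vy=8.174 → t=1.666, apex=3.405, x_land=87.013, impact vy=-8.174
  bounce: vy ← 0.79·8.174 = 6.457
Arc 4: start y=0.000, vy=6.457 → t=1.316, apex=2.125, x_land=105.878, impact vy=-6.457
  bounce: vy ← 0.79·6.457 = 5.101

1 2.296 8.742 32.906
2 2.109 5.456 63.133
3 1.666 3.405 87.013
4 1.316 2.125 105.878
final: 105.878 5.101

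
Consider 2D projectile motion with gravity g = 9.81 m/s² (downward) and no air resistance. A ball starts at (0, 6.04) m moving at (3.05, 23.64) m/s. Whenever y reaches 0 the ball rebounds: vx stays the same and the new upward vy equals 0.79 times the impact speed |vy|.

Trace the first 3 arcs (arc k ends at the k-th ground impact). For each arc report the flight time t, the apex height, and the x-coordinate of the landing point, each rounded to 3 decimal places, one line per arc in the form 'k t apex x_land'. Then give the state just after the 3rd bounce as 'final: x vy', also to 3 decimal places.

Arc 1: start y=6.040, vy=23.640 → t=5.063, apex=34.524, x_land=15.442, impact vy=-26.026
  bounce: vy ← 0.79·26.026 = 20.561
Arc 2: start y=0.000, vy=20.561 → t=4.192, apex=21.546, x_land=28.226, impact vy=-20.561
  bounce: vy ← 0.79·20.561 = 16.243
Arc 3: start y=0.000, vy=16.243 → t=3.311, apex=13.447, x_land=38.326, impact vy=-16.243
  bounce: vy ← 0.79·16.243 = 12.832

1 5.063 34.524 15.442
2 4.192 21.546 28.226
3 3.311 13.447 38.326
final: 38.326 12.832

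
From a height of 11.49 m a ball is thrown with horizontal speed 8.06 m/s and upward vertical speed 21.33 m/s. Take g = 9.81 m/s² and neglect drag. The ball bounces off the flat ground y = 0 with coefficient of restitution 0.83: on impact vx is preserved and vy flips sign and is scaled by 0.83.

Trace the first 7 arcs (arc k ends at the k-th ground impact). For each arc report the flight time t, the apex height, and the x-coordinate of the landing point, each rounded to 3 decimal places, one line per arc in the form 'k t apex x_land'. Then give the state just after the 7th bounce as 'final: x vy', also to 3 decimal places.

Arc 1: start y=11.490, vy=21.330 → t=4.833, apex=34.679, x_land=38.956, impact vy=-26.085
  bounce: vy ← 0.83·26.085 = 21.650
Arc 2: start y=0.000, vy=21.650 → t=4.414, apex=23.890, x_land=74.532, impact vy=-21.650
  bounce: vy ← 0.83·21.650 = 17.970
Arc 3: start y=0.000, vy=17.970 → t=3.664, apex=16.458, x_land=104.060, impact vy=-17.970
  bounce: vy ← 0.83·17.970 = 14.915
Arc 4: start y=0.000, vy=14.915 → t=3.041, apex=11.338, x_land=128.569, impact vy=-14.915
  bounce: vy ← 0.83·14.915 = 12.379
Arc 5: start y=0.000, vy=12.379 → t=2.524, apex=7.811, x_land=148.911, impact vy=-12.379
  bounce: vy ← 0.83·12.379 = 10.275
Arc 6: start y=0.000, vy=10.275 → t=2.095, apex=5.381, x_land=165.794, impact vy=-10.275
  bounce: vy ← 0.83·10.275 = 8.528
Arc 7: start y=0.000, vy=8.528 → t=1.739, apex=3.707, x_land=179.808, impact vy=-8.528
  bounce: vy ← 0.83·8.528 = 7.078

1 4.833 34.679 38.956
2 4.414 23.890 74.532
3 3.664 16.458 104.060
4 3.041 11.338 128.569
5 2.524 7.811 148.911
6 2.095 5.381 165.794
7 1.739 3.707 179.808
final: 179.808 7.078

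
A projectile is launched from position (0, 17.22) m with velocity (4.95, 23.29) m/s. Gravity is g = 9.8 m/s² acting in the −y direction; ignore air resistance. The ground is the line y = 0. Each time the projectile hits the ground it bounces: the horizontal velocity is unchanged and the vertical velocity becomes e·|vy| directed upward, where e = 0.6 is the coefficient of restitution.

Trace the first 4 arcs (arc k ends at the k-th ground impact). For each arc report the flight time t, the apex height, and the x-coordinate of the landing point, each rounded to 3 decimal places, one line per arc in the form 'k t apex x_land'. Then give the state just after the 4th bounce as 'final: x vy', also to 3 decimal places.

Arc 1: start y=17.220, vy=23.290 → t=5.403, apex=44.895, x_land=26.747, impact vy=-29.664
  bounce: vy ← 0.6·29.664 = 17.798
Arc 2: start y=0.000, vy=17.798 → t=3.632, apex=16.162, x_land=44.727, impact vy=-17.798
  bounce: vy ← 0.6·17.798 = 10.679
Arc 3: start y=0.000, vy=10.679 → t=2.179, apex=5.818, x_land=55.515, impact vy=-10.679
  bounce: vy ← 0.6·10.679 = 6.407
Arc 4: start y=0.000, vy=6.407 → t=1.308, apex=2.095, x_land=61.988, impact vy=-6.407
  bounce: vy ← 0.6·6.407 = 3.844

1 5.403 44.895 26.747
2 3.632 16.162 44.727
3 2.179 5.818 55.515
4 1.308 2.095 61.988
final: 61.988 3.844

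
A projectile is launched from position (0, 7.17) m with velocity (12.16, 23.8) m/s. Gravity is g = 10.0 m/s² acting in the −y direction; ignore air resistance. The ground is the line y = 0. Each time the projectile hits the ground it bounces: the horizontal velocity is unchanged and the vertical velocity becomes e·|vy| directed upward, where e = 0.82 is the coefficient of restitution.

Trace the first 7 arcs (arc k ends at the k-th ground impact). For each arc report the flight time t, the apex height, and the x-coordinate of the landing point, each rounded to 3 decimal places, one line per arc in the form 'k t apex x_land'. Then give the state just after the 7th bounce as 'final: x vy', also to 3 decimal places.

Arc 1: start y=7.170, vy=23.800 → t=5.044, apex=35.492, x_land=61.338, impact vy=-26.643
  bounce: vy ← 0.82·26.643 = 21.847
Arc 2: start y=0.000, vy=21.847 → t=4.369, apex=23.865, x_land=114.471, impact vy=-21.847
  bounce: vy ← 0.82·21.847 = 17.915
Arc 3: start y=0.000, vy=17.915 → t=3.583, apex=16.047, x_land=158.039, impact vy=-17.915
  bounce: vy ← 0.82·17.915 = 14.690
Arc 4: start y=0.000, vy=14.690 → t=2.938, apex=10.790, x_land=193.765, impact vy=-14.690
  bounce: vy ← 0.82·14.690 = 12.046
Arc 5: start y=0.000, vy=12.046 → t=2.409, apex=7.255, x_land=223.061, impact vy=-12.046
  bounce: vy ← 0.82·12.046 = 9.878
Arc 6: start y=0.000, vy=9.878 → t=1.976, apex=4.878, x_land=247.083, impact vy=-9.878
  bounce: vy ← 0.82·9.878 = 8.100
Arc 7: start y=0.000, vy=8.100 → t=1.620, apex=3.280, x_land=266.781, impact vy=-8.100
  bounce: vy ← 0.82·8.100 = 6.642

1 5.044 35.492 61.338
2 4.369 23.865 114.471
3 3.583 16.047 158.039
4 2.938 10.790 193.765
5 2.409 7.255 223.061
6 1.976 4.878 247.083
7 1.620 3.280 266.781
final: 266.781 6.642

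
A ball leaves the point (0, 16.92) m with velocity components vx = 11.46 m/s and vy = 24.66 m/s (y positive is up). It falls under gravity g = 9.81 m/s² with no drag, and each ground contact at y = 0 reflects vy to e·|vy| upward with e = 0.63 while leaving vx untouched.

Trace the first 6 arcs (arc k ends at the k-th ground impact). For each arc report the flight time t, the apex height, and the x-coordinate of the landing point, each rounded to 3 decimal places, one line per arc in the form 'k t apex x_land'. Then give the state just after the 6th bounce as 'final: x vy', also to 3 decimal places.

Arc 1: start y=16.920, vy=24.660 → t=5.639, apex=47.915, x_land=64.626, impact vy=-30.661
  bounce: vy ← 0.63·30.661 = 19.316
Arc 2: start y=0.000, vy=19.316 → t=3.938, apex=19.017, x_land=109.756, impact vy=-19.316
  bounce: vy ← 0.63·19.316 = 12.169
Arc 3: start y=0.000, vy=12.169 → t=2.481, apex=7.548, x_land=138.188, impact vy=-12.169
  bounce: vy ← 0.63·12.169 = 7.667
Arc 4: start y=0.000, vy=7.667 → t=1.563, apex=2.996, x_land=156.101, impact vy=-7.667
  bounce: vy ← 0.63·7.667 = 4.830
Arc 5: start y=0.000, vy=4.830 → t=0.985, apex=1.189, x_land=167.385, impact vy=-4.830
  bounce: vy ← 0.63·4.830 = 3.043
Arc 6: start y=0.000, vy=3.043 → t=0.620, apex=0.472, x_land=174.495, impact vy=-3.043
  bounce: vy ← 0.63·3.043 = 1.917

1 5.639 47.915 64.626
2 3.938 19.017 109.756
3 2.481 7.548 138.188
4 1.563 2.996 156.101
5 0.985 1.189 167.385
6 0.620 0.472 174.495
final: 174.495 1.917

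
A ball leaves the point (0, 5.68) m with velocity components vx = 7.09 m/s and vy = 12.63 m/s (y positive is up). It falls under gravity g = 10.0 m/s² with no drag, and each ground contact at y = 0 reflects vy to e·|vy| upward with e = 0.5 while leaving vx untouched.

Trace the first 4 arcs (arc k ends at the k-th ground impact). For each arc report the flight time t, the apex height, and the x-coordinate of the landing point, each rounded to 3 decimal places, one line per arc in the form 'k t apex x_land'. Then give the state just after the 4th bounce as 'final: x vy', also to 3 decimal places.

1 2.916 13.656 20.672
2 1.653 3.414 32.389
3 0.826 0.853 38.247
4 0.413 0.213 41.177
final: 41.177 1.033

Arc 1: start y=5.680, vy=12.630 → t=2.916, apex=13.656, x_land=20.672, impact vy=-16.526
  bounce: vy ← 0.5·16.526 = 8.263
Arc 2: start y=0.000, vy=8.263 → t=1.653, apex=3.414, x_land=32.389, impact vy=-8.263
  bounce: vy ← 0.5·8.263 = 4.132
Arc 3: start y=0.000, vy=4.132 → t=0.826, apex=0.853, x_land=38.247, impact vy=-4.132
  bounce: vy ← 0.5·4.132 = 2.066
Arc 4: start y=0.000, vy=2.066 → t=0.413, apex=0.213, x_land=41.177, impact vy=-2.066
  bounce: vy ← 0.5·2.066 = 1.033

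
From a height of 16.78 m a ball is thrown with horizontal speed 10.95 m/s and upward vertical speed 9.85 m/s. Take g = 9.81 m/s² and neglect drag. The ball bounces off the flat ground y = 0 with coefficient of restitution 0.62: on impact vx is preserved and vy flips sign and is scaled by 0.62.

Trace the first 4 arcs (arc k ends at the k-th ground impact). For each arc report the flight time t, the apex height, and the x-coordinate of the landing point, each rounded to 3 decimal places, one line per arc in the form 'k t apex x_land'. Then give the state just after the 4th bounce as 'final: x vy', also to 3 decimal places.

1 3.109 21.725 34.040
2 2.610 8.351 62.615
3 1.618 3.210 80.332
4 1.003 1.234 91.317
final: 91.317 3.051

Arc 1: start y=16.780, vy=9.850 → t=3.109, apex=21.725, x_land=34.040, impact vy=-20.646
  bounce: vy ← 0.62·20.646 = 12.800
Arc 2: start y=0.000, vy=12.800 → t=2.610, apex=8.351, x_land=62.615, impact vy=-12.800
  bounce: vy ← 0.62·12.800 = 7.936
Arc 3: start y=0.000, vy=7.936 → t=1.618, apex=3.210, x_land=80.332, impact vy=-7.936
  bounce: vy ← 0.62·7.936 = 4.920
Arc 4: start y=0.000, vy=4.920 → t=1.003, apex=1.234, x_land=91.317, impact vy=-4.920
  bounce: vy ← 0.62·4.920 = 3.051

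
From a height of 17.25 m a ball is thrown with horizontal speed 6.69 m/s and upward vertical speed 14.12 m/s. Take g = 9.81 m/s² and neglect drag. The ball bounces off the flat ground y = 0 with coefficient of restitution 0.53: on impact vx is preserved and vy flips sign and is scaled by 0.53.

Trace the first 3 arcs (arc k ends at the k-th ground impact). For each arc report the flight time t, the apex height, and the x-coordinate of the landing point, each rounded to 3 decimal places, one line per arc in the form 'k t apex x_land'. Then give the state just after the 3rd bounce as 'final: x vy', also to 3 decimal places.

1 3.803 27.412 25.444
2 2.506 7.700 42.209
3 1.328 2.163 51.094
final: 51.094 3.453

Arc 1: start y=17.250, vy=14.120 → t=3.803, apex=27.412, x_land=25.444, impact vy=-23.191
  bounce: vy ← 0.53·23.191 = 12.291
Arc 2: start y=0.000, vy=12.291 → t=2.506, apex=7.700, x_land=42.209, impact vy=-12.291
  bounce: vy ← 0.53·12.291 = 6.514
Arc 3: start y=0.000, vy=6.514 → t=1.328, apex=2.163, x_land=51.094, impact vy=-6.514
  bounce: vy ← 0.53·6.514 = 3.453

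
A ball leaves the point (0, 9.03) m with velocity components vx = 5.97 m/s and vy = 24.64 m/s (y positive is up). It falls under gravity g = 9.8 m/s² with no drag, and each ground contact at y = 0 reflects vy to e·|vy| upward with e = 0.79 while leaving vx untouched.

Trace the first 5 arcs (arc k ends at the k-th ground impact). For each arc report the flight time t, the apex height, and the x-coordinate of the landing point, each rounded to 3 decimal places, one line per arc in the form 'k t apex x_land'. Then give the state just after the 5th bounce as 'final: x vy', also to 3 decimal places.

Arc 1: start y=9.030, vy=24.640 → t=5.372, apex=40.006, x_land=32.069, impact vy=-28.002
  bounce: vy ← 0.79·28.002 = 22.122
Arc 2: start y=0.000, vy=22.122 → t=4.515, apex=24.968, x_land=59.021, impact vy=-22.122
  bounce: vy ← 0.79·22.122 = 17.476
Arc 3: start y=0.000, vy=17.476 → t=3.567, apex=15.582, x_land=80.313, impact vy=-17.476
  bounce: vy ← 0.79·17.476 = 13.806
Arc 4: start y=0.000, vy=13.806 → t=2.818, apex=9.725, x_land=97.134, impact vy=-13.806
  bounce: vy ← 0.79·13.806 = 10.907
Arc 5: start y=0.000, vy=10.907 → t=2.226, apex=6.069, x_land=110.423, impact vy=-10.907
  bounce: vy ← 0.79·10.907 = 8.616

1 5.372 40.006 32.069
2 4.515 24.968 59.021
3 3.567 15.582 80.313
4 2.818 9.725 97.134
5 2.226 6.069 110.423
final: 110.423 8.616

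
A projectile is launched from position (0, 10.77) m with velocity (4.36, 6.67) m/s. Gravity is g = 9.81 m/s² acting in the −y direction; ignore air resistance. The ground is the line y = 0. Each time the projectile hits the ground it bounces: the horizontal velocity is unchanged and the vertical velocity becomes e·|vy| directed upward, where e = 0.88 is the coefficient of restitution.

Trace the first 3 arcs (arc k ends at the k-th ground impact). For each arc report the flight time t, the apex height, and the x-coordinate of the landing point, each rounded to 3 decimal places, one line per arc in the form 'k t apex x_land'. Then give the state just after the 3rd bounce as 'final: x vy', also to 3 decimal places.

Arc 1: start y=10.770, vy=6.670 → t=2.310, apex=13.038, x_land=10.073, impact vy=-15.994
  bounce: vy ← 0.88·15.994 = 14.074
Arc 2: start y=0.000, vy=14.074 → t=2.869, apex=10.096, x_land=22.583, impact vy=-14.074
  bounce: vy ← 0.88·14.074 = 12.385
Arc 3: start y=0.000, vy=12.385 → t=2.525, apex=7.819, x_land=33.593, impact vy=-12.385
  bounce: vy ← 0.88·12.385 = 10.899

1 2.310 13.038 10.073
2 2.869 10.096 22.583
3 2.525 7.819 33.593
final: 33.593 10.899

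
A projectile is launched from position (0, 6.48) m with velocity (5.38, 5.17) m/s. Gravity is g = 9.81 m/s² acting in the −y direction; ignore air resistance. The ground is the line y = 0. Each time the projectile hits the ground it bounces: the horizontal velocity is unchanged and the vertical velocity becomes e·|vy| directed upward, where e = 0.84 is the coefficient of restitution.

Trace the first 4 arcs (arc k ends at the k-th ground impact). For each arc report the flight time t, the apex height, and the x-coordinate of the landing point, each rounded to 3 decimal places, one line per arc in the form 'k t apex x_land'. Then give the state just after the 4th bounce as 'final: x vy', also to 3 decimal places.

Arc 1: start y=6.480, vy=5.170 → t=1.791, apex=7.842, x_land=9.638, impact vy=-12.404
  bounce: vy ← 0.84·12.404 = 10.420
Arc 2: start y=0.000, vy=10.420 → t=2.124, apex=5.534, x_land=21.067, impact vy=-10.420
  bounce: vy ← 0.84·10.420 = 8.752
Arc 3: start y=0.000, vy=8.752 → t=1.784, apex=3.904, x_land=30.667, impact vy=-8.752
  bounce: vy ← 0.84·8.752 = 7.352
Arc 4: start y=0.000, vy=7.352 → t=1.499, apex=2.755, x_land=38.731, impact vy=-7.352
  bounce: vy ← 0.84·7.352 = 6.176

1 1.791 7.842 9.638
2 2.124 5.534 21.067
3 1.784 3.904 30.667
4 1.499 2.755 38.731
final: 38.731 6.176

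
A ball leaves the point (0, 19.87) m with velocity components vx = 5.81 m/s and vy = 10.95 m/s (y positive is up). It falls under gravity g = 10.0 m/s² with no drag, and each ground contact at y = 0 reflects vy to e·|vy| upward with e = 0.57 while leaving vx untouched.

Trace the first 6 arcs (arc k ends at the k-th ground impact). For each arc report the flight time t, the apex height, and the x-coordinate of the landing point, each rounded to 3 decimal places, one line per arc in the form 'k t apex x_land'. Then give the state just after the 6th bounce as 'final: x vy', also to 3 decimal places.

Arc 1: start y=19.870, vy=10.950 → t=3.369, apex=25.865, x_land=19.576, impact vy=-22.744
  bounce: vy ← 0.57·22.744 = 12.964
Arc 2: start y=0.000, vy=12.964 → t=2.593, apex=8.404, x_land=34.641, impact vy=-12.964
  bounce: vy ← 0.57·12.964 = 7.390
Arc 3: start y=0.000, vy=7.390 → t=1.478, apex=2.730, x_land=43.228, impact vy=-7.390
  bounce: vy ← 0.57·7.390 = 4.212
Arc 4: start y=0.000, vy=4.212 → t=0.842, apex=0.887, x_land=48.122, impact vy=-4.212
  bounce: vy ← 0.57·4.212 = 2.401
Arc 5: start y=0.000, vy=2.401 → t=0.480, apex=0.288, x_land=50.912, impact vy=-2.401
  bounce: vy ← 0.57·2.401 = 1.369
Arc 6: start y=0.000, vy=1.369 → t=0.274, apex=0.094, x_land=52.502, impact vy=-1.369
  bounce: vy ← 0.57·1.369 = 0.780

1 3.369 25.865 19.576
2 2.593 8.404 34.641
3 1.478 2.730 43.228
4 0.842 0.887 48.122
5 0.480 0.288 50.912
6 0.274 0.094 52.502
final: 52.502 0.780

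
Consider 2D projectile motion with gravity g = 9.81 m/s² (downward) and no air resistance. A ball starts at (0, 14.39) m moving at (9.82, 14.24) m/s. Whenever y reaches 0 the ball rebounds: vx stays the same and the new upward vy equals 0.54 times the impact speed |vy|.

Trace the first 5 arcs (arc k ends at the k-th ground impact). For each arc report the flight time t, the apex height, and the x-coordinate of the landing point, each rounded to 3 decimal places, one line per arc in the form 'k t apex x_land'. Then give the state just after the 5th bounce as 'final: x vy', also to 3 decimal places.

1 3.697 24.725 36.302
2 2.425 7.210 60.114
3 1.309 2.102 72.972
4 0.707 0.613 79.915
5 0.382 0.179 83.665
final: 83.665 1.011

Arc 1: start y=14.390, vy=14.240 → t=3.697, apex=24.725, x_land=36.302, impact vy=-22.025
  bounce: vy ← 0.54·22.025 = 11.894
Arc 2: start y=0.000, vy=11.894 → t=2.425, apex=7.210, x_land=60.114, impact vy=-11.894
  bounce: vy ← 0.54·11.894 = 6.423
Arc 3: start y=0.000, vy=6.423 → t=1.309, apex=2.102, x_land=72.972, impact vy=-6.423
  bounce: vy ← 0.54·6.423 = 3.468
Arc 4: start y=0.000, vy=3.468 → t=0.707, apex=0.613, x_land=79.915, impact vy=-3.468
  bounce: vy ← 0.54·3.468 = 1.873
Arc 5: start y=0.000, vy=1.873 → t=0.382, apex=0.179, x_land=83.665, impact vy=-1.873
  bounce: vy ← 0.54·1.873 = 1.011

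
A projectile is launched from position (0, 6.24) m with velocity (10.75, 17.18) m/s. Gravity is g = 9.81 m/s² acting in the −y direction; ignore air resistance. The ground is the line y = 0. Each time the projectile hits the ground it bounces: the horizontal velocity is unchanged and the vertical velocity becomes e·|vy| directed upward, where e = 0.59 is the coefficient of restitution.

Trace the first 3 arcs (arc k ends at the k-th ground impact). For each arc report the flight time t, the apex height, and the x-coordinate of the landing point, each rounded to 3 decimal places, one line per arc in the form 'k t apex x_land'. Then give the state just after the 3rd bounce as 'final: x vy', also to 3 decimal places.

Arc 1: start y=6.240, vy=17.180 → t=3.834, apex=21.283, x_land=41.219, impact vy=-20.435
  bounce: vy ← 0.59·20.435 = 12.057
Arc 2: start y=0.000, vy=12.057 → t=2.458, apex=7.409, x_land=67.643, impact vy=-12.057
  bounce: vy ← 0.59·12.057 = 7.113
Arc 3: start y=0.000, vy=7.113 → t=1.450, apex=2.579, x_land=83.233, impact vy=-7.113
  bounce: vy ← 0.59·7.113 = 4.197

1 3.834 21.283 41.219
2 2.458 7.409 67.643
3 1.450 2.579 83.233
final: 83.233 4.197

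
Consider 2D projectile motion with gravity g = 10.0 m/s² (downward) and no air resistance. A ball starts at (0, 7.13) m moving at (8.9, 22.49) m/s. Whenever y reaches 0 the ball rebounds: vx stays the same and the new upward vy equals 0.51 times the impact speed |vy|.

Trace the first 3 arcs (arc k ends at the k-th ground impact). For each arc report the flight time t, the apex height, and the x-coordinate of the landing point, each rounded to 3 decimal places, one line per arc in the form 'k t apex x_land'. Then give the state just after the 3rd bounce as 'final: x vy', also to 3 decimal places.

1 4.795 32.420 42.679
2 2.597 8.432 65.795
3 1.325 2.193 77.584
final: 77.584 3.378

Arc 1: start y=7.130, vy=22.490 → t=4.795, apex=32.420, x_land=42.679, impact vy=-25.464
  bounce: vy ← 0.51·25.464 = 12.986
Arc 2: start y=0.000, vy=12.986 → t=2.597, apex=8.432, x_land=65.795, impact vy=-12.986
  bounce: vy ← 0.51·12.986 = 6.623
Arc 3: start y=0.000, vy=6.623 → t=1.325, apex=2.193, x_land=77.584, impact vy=-6.623
  bounce: vy ← 0.51·6.623 = 3.378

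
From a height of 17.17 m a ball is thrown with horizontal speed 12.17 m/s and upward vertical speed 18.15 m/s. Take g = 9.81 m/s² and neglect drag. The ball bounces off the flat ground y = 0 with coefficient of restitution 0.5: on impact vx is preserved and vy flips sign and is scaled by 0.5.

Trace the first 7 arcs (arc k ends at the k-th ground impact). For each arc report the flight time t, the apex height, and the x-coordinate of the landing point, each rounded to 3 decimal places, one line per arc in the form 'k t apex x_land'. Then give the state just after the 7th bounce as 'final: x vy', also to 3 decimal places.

1 4.481 33.960 54.539
2 2.631 8.490 86.561
3 1.316 2.123 102.573
4 0.658 0.531 110.578
5 0.329 0.133 114.581
6 0.164 0.033 116.583
7 0.082 0.008 117.583
final: 117.583 0.202

Arc 1: start y=17.170, vy=18.150 → t=4.481, apex=33.960, x_land=54.539, impact vy=-25.813
  bounce: vy ← 0.5·25.813 = 12.906
Arc 2: start y=0.000, vy=12.906 → t=2.631, apex=8.490, x_land=86.561, impact vy=-12.906
  bounce: vy ← 0.5·12.906 = 6.453
Arc 3: start y=0.000, vy=6.453 → t=1.316, apex=2.123, x_land=102.573, impact vy=-6.453
  bounce: vy ← 0.5·6.453 = 3.227
Arc 4: start y=0.000, vy=3.227 → t=0.658, apex=0.531, x_land=110.578, impact vy=-3.227
  bounce: vy ← 0.5·3.227 = 1.613
Arc 5: start y=0.000, vy=1.613 → t=0.329, apex=0.133, x_land=114.581, impact vy=-1.613
  bounce: vy ← 0.5·1.613 = 0.807
Arc 6: start y=0.000, vy=0.807 → t=0.164, apex=0.033, x_land=116.583, impact vy=-0.807
  bounce: vy ← 0.5·0.807 = 0.403
Arc 7: start y=0.000, vy=0.403 → t=0.082, apex=0.008, x_land=117.583, impact vy=-0.403
  bounce: vy ← 0.5·0.403 = 0.202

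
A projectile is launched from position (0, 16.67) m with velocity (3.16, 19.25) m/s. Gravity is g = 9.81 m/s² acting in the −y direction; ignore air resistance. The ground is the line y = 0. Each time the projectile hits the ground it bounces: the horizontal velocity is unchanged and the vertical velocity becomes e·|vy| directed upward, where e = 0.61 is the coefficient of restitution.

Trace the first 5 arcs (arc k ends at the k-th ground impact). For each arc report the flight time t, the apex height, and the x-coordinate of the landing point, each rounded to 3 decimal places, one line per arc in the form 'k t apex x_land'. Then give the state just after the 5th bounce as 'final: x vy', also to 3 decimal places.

1 4.655 35.557 14.709
2 3.285 13.231 25.089
3 2.004 4.923 31.420
4 1.222 1.832 35.283
5 0.746 0.682 37.639
final: 37.639 2.231

Arc 1: start y=16.670, vy=19.250 → t=4.655, apex=35.557, x_land=14.709, impact vy=-26.413
  bounce: vy ← 0.61·26.413 = 16.112
Arc 2: start y=0.000, vy=16.112 → t=3.285, apex=13.231, x_land=25.089, impact vy=-16.112
  bounce: vy ← 0.61·16.112 = 9.828
Arc 3: start y=0.000, vy=9.828 → t=2.004, apex=4.923, x_land=31.420, impact vy=-9.828
  bounce: vy ← 0.61·9.828 = 5.995
Arc 4: start y=0.000, vy=5.995 → t=1.222, apex=1.832, x_land=35.283, impact vy=-5.995
  bounce: vy ← 0.61·5.995 = 3.657
Arc 5: start y=0.000, vy=3.657 → t=0.746, apex=0.682, x_land=37.639, impact vy=-3.657
  bounce: vy ← 0.61·3.657 = 2.231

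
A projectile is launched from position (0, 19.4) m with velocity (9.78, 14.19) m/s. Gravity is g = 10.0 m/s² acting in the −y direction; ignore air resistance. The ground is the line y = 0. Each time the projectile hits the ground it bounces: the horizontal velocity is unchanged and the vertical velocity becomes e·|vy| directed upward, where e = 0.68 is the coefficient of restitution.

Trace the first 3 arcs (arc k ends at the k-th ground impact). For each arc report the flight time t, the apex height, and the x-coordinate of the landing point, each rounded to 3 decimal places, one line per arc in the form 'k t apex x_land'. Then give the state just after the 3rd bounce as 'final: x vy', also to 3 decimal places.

1 3.847 29.468 37.620
2 3.302 13.626 69.910
3 2.245 6.301 91.867
final: 91.867 7.633

Arc 1: start y=19.400, vy=14.190 → t=3.847, apex=29.468, x_land=37.620, impact vy=-24.277
  bounce: vy ← 0.68·24.277 = 16.508
Arc 2: start y=0.000, vy=16.508 → t=3.302, apex=13.626, x_land=69.910, impact vy=-16.508
  bounce: vy ← 0.68·16.508 = 11.226
Arc 3: start y=0.000, vy=11.226 → t=2.245, apex=6.301, x_land=91.867, impact vy=-11.226
  bounce: vy ← 0.68·11.226 = 7.633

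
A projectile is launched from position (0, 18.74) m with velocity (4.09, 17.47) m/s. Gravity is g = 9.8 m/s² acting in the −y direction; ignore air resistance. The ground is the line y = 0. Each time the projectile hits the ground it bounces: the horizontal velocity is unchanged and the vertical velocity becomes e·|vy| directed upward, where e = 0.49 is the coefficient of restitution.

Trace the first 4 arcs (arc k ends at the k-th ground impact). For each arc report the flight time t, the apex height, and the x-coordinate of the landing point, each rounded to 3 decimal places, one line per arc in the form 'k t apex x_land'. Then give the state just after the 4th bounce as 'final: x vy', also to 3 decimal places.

Arc 1: start y=18.740, vy=17.470 → t=4.429, apex=34.311, x_land=18.114, impact vy=-25.933
  bounce: vy ← 0.49·25.933 = 12.707
Arc 2: start y=0.000, vy=12.707 → t=2.593, apex=8.238, x_land=28.720, impact vy=-12.707
  bounce: vy ← 0.49·12.707 = 6.226
Arc 3: start y=0.000, vy=6.226 → t=1.271, apex=1.978, x_land=33.918, impact vy=-6.226
  bounce: vy ← 0.49·6.226 = 3.051
Arc 4: start y=0.000, vy=3.051 → t=0.623, apex=0.475, x_land=36.464, impact vy=-3.051
  bounce: vy ← 0.49·3.051 = 1.495

1 4.429 34.311 18.114
2 2.593 8.238 28.720
3 1.271 1.978 33.918
4 0.623 0.475 36.464
final: 36.464 1.495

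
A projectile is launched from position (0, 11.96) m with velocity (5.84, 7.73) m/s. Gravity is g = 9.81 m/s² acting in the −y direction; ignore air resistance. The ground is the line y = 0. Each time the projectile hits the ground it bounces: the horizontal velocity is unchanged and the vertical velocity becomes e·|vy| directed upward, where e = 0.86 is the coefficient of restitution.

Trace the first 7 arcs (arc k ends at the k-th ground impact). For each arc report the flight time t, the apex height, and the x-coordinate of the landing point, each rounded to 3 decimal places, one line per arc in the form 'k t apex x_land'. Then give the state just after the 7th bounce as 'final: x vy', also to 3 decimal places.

Arc 1: start y=11.960, vy=7.730 → t=2.537, apex=15.006, x_land=14.816, impact vy=-17.158
  bounce: vy ← 0.86·17.158 = 14.756
Arc 2: start y=0.000, vy=14.756 → t=3.008, apex=11.098, x_land=32.385, impact vy=-14.756
  bounce: vy ← 0.86·14.756 = 12.690
Arc 3: start y=0.000, vy=12.690 → t=2.587, apex=8.208, x_land=47.495, impact vy=-12.690
  bounce: vy ← 0.86·12.690 = 10.914
Arc 4: start y=0.000, vy=10.914 → t=2.225, apex=6.071, x_land=60.489, impact vy=-10.914
  bounce: vy ← 0.86·10.914 = 9.386
Arc 5: start y=0.000, vy=9.386 → t=1.914, apex=4.490, x_land=71.664, impact vy=-9.386
  bounce: vy ← 0.86·9.386 = 8.072
Arc 6: start y=0.000, vy=8.072 → t=1.646, apex=3.321, x_land=81.274, impact vy=-8.072
  bounce: vy ← 0.86·8.072 = 6.942
Arc 7: start y=0.000, vy=6.942 → t=1.415, apex=2.456, x_land=89.539, impact vy=-6.942
  bounce: vy ← 0.86·6.942 = 5.970

1 2.537 15.006 14.816
2 3.008 11.098 32.385
3 2.587 8.208 47.495
4 2.225 6.071 60.489
5 1.914 4.490 71.664
6 1.646 3.321 81.274
7 1.415 2.456 89.539
final: 89.539 5.970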